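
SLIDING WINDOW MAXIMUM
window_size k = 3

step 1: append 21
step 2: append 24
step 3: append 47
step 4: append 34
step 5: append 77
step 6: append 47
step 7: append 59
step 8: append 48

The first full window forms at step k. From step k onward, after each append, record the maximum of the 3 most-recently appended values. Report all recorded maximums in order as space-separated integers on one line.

Answer: 47 47 77 77 77 59

Derivation:
step 1: append 21 -> window=[21] (not full yet)
step 2: append 24 -> window=[21, 24] (not full yet)
step 3: append 47 -> window=[21, 24, 47] -> max=47
step 4: append 34 -> window=[24, 47, 34] -> max=47
step 5: append 77 -> window=[47, 34, 77] -> max=77
step 6: append 47 -> window=[34, 77, 47] -> max=77
step 7: append 59 -> window=[77, 47, 59] -> max=77
step 8: append 48 -> window=[47, 59, 48] -> max=59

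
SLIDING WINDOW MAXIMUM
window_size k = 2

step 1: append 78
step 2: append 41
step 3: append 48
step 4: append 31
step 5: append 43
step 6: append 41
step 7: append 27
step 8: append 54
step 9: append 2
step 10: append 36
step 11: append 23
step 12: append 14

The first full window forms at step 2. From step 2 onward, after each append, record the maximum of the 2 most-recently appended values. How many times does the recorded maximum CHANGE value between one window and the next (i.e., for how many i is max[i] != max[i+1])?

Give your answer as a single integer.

Answer: 6

Derivation:
step 1: append 78 -> window=[78] (not full yet)
step 2: append 41 -> window=[78, 41] -> max=78
step 3: append 48 -> window=[41, 48] -> max=48
step 4: append 31 -> window=[48, 31] -> max=48
step 5: append 43 -> window=[31, 43] -> max=43
step 6: append 41 -> window=[43, 41] -> max=43
step 7: append 27 -> window=[41, 27] -> max=41
step 8: append 54 -> window=[27, 54] -> max=54
step 9: append 2 -> window=[54, 2] -> max=54
step 10: append 36 -> window=[2, 36] -> max=36
step 11: append 23 -> window=[36, 23] -> max=36
step 12: append 14 -> window=[23, 14] -> max=23
Recorded maximums: 78 48 48 43 43 41 54 54 36 36 23
Changes between consecutive maximums: 6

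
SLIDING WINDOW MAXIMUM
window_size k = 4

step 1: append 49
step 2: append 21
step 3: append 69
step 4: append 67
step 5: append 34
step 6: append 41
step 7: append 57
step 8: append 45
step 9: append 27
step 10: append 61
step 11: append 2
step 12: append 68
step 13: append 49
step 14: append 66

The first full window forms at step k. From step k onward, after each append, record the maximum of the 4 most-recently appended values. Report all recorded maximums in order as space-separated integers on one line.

step 1: append 49 -> window=[49] (not full yet)
step 2: append 21 -> window=[49, 21] (not full yet)
step 3: append 69 -> window=[49, 21, 69] (not full yet)
step 4: append 67 -> window=[49, 21, 69, 67] -> max=69
step 5: append 34 -> window=[21, 69, 67, 34] -> max=69
step 6: append 41 -> window=[69, 67, 34, 41] -> max=69
step 7: append 57 -> window=[67, 34, 41, 57] -> max=67
step 8: append 45 -> window=[34, 41, 57, 45] -> max=57
step 9: append 27 -> window=[41, 57, 45, 27] -> max=57
step 10: append 61 -> window=[57, 45, 27, 61] -> max=61
step 11: append 2 -> window=[45, 27, 61, 2] -> max=61
step 12: append 68 -> window=[27, 61, 2, 68] -> max=68
step 13: append 49 -> window=[61, 2, 68, 49] -> max=68
step 14: append 66 -> window=[2, 68, 49, 66] -> max=68

Answer: 69 69 69 67 57 57 61 61 68 68 68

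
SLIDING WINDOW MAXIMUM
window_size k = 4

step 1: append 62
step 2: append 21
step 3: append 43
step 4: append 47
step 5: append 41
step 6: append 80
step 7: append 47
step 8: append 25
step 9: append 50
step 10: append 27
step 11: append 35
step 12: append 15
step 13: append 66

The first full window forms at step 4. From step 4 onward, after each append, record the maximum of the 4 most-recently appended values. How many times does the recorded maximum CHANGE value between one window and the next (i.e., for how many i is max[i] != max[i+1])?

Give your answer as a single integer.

Answer: 4

Derivation:
step 1: append 62 -> window=[62] (not full yet)
step 2: append 21 -> window=[62, 21] (not full yet)
step 3: append 43 -> window=[62, 21, 43] (not full yet)
step 4: append 47 -> window=[62, 21, 43, 47] -> max=62
step 5: append 41 -> window=[21, 43, 47, 41] -> max=47
step 6: append 80 -> window=[43, 47, 41, 80] -> max=80
step 7: append 47 -> window=[47, 41, 80, 47] -> max=80
step 8: append 25 -> window=[41, 80, 47, 25] -> max=80
step 9: append 50 -> window=[80, 47, 25, 50] -> max=80
step 10: append 27 -> window=[47, 25, 50, 27] -> max=50
step 11: append 35 -> window=[25, 50, 27, 35] -> max=50
step 12: append 15 -> window=[50, 27, 35, 15] -> max=50
step 13: append 66 -> window=[27, 35, 15, 66] -> max=66
Recorded maximums: 62 47 80 80 80 80 50 50 50 66
Changes between consecutive maximums: 4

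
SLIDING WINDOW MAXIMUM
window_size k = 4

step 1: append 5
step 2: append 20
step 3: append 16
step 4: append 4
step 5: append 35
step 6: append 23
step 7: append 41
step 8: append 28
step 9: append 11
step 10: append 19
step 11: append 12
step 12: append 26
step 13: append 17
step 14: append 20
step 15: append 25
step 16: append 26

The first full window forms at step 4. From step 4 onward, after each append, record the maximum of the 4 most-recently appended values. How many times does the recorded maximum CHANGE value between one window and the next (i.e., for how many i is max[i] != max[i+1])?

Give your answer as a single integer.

step 1: append 5 -> window=[5] (not full yet)
step 2: append 20 -> window=[5, 20] (not full yet)
step 3: append 16 -> window=[5, 20, 16] (not full yet)
step 4: append 4 -> window=[5, 20, 16, 4] -> max=20
step 5: append 35 -> window=[20, 16, 4, 35] -> max=35
step 6: append 23 -> window=[16, 4, 35, 23] -> max=35
step 7: append 41 -> window=[4, 35, 23, 41] -> max=41
step 8: append 28 -> window=[35, 23, 41, 28] -> max=41
step 9: append 11 -> window=[23, 41, 28, 11] -> max=41
step 10: append 19 -> window=[41, 28, 11, 19] -> max=41
step 11: append 12 -> window=[28, 11, 19, 12] -> max=28
step 12: append 26 -> window=[11, 19, 12, 26] -> max=26
step 13: append 17 -> window=[19, 12, 26, 17] -> max=26
step 14: append 20 -> window=[12, 26, 17, 20] -> max=26
step 15: append 25 -> window=[26, 17, 20, 25] -> max=26
step 16: append 26 -> window=[17, 20, 25, 26] -> max=26
Recorded maximums: 20 35 35 41 41 41 41 28 26 26 26 26 26
Changes between consecutive maximums: 4

Answer: 4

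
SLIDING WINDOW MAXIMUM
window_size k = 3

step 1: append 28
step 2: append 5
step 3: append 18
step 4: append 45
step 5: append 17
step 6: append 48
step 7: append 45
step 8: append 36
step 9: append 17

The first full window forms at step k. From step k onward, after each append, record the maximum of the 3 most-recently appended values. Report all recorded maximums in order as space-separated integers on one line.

step 1: append 28 -> window=[28] (not full yet)
step 2: append 5 -> window=[28, 5] (not full yet)
step 3: append 18 -> window=[28, 5, 18] -> max=28
step 4: append 45 -> window=[5, 18, 45] -> max=45
step 5: append 17 -> window=[18, 45, 17] -> max=45
step 6: append 48 -> window=[45, 17, 48] -> max=48
step 7: append 45 -> window=[17, 48, 45] -> max=48
step 8: append 36 -> window=[48, 45, 36] -> max=48
step 9: append 17 -> window=[45, 36, 17] -> max=45

Answer: 28 45 45 48 48 48 45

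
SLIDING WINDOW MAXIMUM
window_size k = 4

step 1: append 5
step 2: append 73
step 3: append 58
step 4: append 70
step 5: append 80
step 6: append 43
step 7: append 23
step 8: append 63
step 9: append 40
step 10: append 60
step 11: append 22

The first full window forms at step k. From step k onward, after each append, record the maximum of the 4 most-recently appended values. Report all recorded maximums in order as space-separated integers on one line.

Answer: 73 80 80 80 80 63 63 63

Derivation:
step 1: append 5 -> window=[5] (not full yet)
step 2: append 73 -> window=[5, 73] (not full yet)
step 3: append 58 -> window=[5, 73, 58] (not full yet)
step 4: append 70 -> window=[5, 73, 58, 70] -> max=73
step 5: append 80 -> window=[73, 58, 70, 80] -> max=80
step 6: append 43 -> window=[58, 70, 80, 43] -> max=80
step 7: append 23 -> window=[70, 80, 43, 23] -> max=80
step 8: append 63 -> window=[80, 43, 23, 63] -> max=80
step 9: append 40 -> window=[43, 23, 63, 40] -> max=63
step 10: append 60 -> window=[23, 63, 40, 60] -> max=63
step 11: append 22 -> window=[63, 40, 60, 22] -> max=63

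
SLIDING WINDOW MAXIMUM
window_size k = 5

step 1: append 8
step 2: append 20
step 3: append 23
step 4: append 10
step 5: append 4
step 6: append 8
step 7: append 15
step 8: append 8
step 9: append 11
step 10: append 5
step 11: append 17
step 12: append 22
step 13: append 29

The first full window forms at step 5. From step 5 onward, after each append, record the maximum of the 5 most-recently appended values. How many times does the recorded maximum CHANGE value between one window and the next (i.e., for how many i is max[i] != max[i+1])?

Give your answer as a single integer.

Answer: 4

Derivation:
step 1: append 8 -> window=[8] (not full yet)
step 2: append 20 -> window=[8, 20] (not full yet)
step 3: append 23 -> window=[8, 20, 23] (not full yet)
step 4: append 10 -> window=[8, 20, 23, 10] (not full yet)
step 5: append 4 -> window=[8, 20, 23, 10, 4] -> max=23
step 6: append 8 -> window=[20, 23, 10, 4, 8] -> max=23
step 7: append 15 -> window=[23, 10, 4, 8, 15] -> max=23
step 8: append 8 -> window=[10, 4, 8, 15, 8] -> max=15
step 9: append 11 -> window=[4, 8, 15, 8, 11] -> max=15
step 10: append 5 -> window=[8, 15, 8, 11, 5] -> max=15
step 11: append 17 -> window=[15, 8, 11, 5, 17] -> max=17
step 12: append 22 -> window=[8, 11, 5, 17, 22] -> max=22
step 13: append 29 -> window=[11, 5, 17, 22, 29] -> max=29
Recorded maximums: 23 23 23 15 15 15 17 22 29
Changes between consecutive maximums: 4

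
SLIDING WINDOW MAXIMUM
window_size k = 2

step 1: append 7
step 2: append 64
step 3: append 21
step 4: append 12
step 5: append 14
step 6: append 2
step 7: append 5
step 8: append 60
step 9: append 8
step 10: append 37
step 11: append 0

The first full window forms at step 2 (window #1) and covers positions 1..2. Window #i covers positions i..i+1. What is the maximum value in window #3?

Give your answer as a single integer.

step 1: append 7 -> window=[7] (not full yet)
step 2: append 64 -> window=[7, 64] -> max=64
step 3: append 21 -> window=[64, 21] -> max=64
step 4: append 12 -> window=[21, 12] -> max=21
Window #3 max = 21

Answer: 21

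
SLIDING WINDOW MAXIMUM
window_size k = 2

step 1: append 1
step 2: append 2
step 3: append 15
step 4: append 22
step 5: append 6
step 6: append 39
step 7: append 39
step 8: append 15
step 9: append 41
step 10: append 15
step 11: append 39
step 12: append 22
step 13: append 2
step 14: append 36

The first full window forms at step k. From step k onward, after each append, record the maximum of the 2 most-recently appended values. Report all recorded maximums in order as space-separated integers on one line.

step 1: append 1 -> window=[1] (not full yet)
step 2: append 2 -> window=[1, 2] -> max=2
step 3: append 15 -> window=[2, 15] -> max=15
step 4: append 22 -> window=[15, 22] -> max=22
step 5: append 6 -> window=[22, 6] -> max=22
step 6: append 39 -> window=[6, 39] -> max=39
step 7: append 39 -> window=[39, 39] -> max=39
step 8: append 15 -> window=[39, 15] -> max=39
step 9: append 41 -> window=[15, 41] -> max=41
step 10: append 15 -> window=[41, 15] -> max=41
step 11: append 39 -> window=[15, 39] -> max=39
step 12: append 22 -> window=[39, 22] -> max=39
step 13: append 2 -> window=[22, 2] -> max=22
step 14: append 36 -> window=[2, 36] -> max=36

Answer: 2 15 22 22 39 39 39 41 41 39 39 22 36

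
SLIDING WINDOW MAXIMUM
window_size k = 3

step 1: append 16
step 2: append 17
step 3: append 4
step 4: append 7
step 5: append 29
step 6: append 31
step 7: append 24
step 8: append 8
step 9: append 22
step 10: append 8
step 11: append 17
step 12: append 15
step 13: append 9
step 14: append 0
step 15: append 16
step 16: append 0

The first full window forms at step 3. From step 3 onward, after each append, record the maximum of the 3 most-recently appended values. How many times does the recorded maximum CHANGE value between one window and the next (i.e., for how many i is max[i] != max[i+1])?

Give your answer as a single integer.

Answer: 7

Derivation:
step 1: append 16 -> window=[16] (not full yet)
step 2: append 17 -> window=[16, 17] (not full yet)
step 3: append 4 -> window=[16, 17, 4] -> max=17
step 4: append 7 -> window=[17, 4, 7] -> max=17
step 5: append 29 -> window=[4, 7, 29] -> max=29
step 6: append 31 -> window=[7, 29, 31] -> max=31
step 7: append 24 -> window=[29, 31, 24] -> max=31
step 8: append 8 -> window=[31, 24, 8] -> max=31
step 9: append 22 -> window=[24, 8, 22] -> max=24
step 10: append 8 -> window=[8, 22, 8] -> max=22
step 11: append 17 -> window=[22, 8, 17] -> max=22
step 12: append 15 -> window=[8, 17, 15] -> max=17
step 13: append 9 -> window=[17, 15, 9] -> max=17
step 14: append 0 -> window=[15, 9, 0] -> max=15
step 15: append 16 -> window=[9, 0, 16] -> max=16
step 16: append 0 -> window=[0, 16, 0] -> max=16
Recorded maximums: 17 17 29 31 31 31 24 22 22 17 17 15 16 16
Changes between consecutive maximums: 7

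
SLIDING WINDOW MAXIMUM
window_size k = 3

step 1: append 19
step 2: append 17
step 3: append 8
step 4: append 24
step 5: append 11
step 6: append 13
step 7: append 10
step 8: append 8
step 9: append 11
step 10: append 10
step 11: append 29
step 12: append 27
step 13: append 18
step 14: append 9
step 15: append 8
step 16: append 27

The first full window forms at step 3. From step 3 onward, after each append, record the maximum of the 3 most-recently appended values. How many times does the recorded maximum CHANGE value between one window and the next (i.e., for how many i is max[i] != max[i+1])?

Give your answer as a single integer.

Answer: 7

Derivation:
step 1: append 19 -> window=[19] (not full yet)
step 2: append 17 -> window=[19, 17] (not full yet)
step 3: append 8 -> window=[19, 17, 8] -> max=19
step 4: append 24 -> window=[17, 8, 24] -> max=24
step 5: append 11 -> window=[8, 24, 11] -> max=24
step 6: append 13 -> window=[24, 11, 13] -> max=24
step 7: append 10 -> window=[11, 13, 10] -> max=13
step 8: append 8 -> window=[13, 10, 8] -> max=13
step 9: append 11 -> window=[10, 8, 11] -> max=11
step 10: append 10 -> window=[8, 11, 10] -> max=11
step 11: append 29 -> window=[11, 10, 29] -> max=29
step 12: append 27 -> window=[10, 29, 27] -> max=29
step 13: append 18 -> window=[29, 27, 18] -> max=29
step 14: append 9 -> window=[27, 18, 9] -> max=27
step 15: append 8 -> window=[18, 9, 8] -> max=18
step 16: append 27 -> window=[9, 8, 27] -> max=27
Recorded maximums: 19 24 24 24 13 13 11 11 29 29 29 27 18 27
Changes between consecutive maximums: 7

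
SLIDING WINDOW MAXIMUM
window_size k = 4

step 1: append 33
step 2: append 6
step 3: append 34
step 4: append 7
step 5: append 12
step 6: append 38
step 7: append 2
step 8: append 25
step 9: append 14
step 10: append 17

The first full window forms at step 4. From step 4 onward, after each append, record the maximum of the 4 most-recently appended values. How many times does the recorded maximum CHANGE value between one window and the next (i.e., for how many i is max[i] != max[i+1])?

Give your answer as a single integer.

Answer: 2

Derivation:
step 1: append 33 -> window=[33] (not full yet)
step 2: append 6 -> window=[33, 6] (not full yet)
step 3: append 34 -> window=[33, 6, 34] (not full yet)
step 4: append 7 -> window=[33, 6, 34, 7] -> max=34
step 5: append 12 -> window=[6, 34, 7, 12] -> max=34
step 6: append 38 -> window=[34, 7, 12, 38] -> max=38
step 7: append 2 -> window=[7, 12, 38, 2] -> max=38
step 8: append 25 -> window=[12, 38, 2, 25] -> max=38
step 9: append 14 -> window=[38, 2, 25, 14] -> max=38
step 10: append 17 -> window=[2, 25, 14, 17] -> max=25
Recorded maximums: 34 34 38 38 38 38 25
Changes between consecutive maximums: 2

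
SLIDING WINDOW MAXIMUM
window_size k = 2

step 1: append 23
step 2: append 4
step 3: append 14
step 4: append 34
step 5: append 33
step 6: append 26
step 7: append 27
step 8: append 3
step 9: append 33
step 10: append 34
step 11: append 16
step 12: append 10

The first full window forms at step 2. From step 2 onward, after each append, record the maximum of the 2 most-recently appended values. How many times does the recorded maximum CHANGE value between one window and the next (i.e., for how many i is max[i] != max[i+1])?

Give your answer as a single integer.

step 1: append 23 -> window=[23] (not full yet)
step 2: append 4 -> window=[23, 4] -> max=23
step 3: append 14 -> window=[4, 14] -> max=14
step 4: append 34 -> window=[14, 34] -> max=34
step 5: append 33 -> window=[34, 33] -> max=34
step 6: append 26 -> window=[33, 26] -> max=33
step 7: append 27 -> window=[26, 27] -> max=27
step 8: append 3 -> window=[27, 3] -> max=27
step 9: append 33 -> window=[3, 33] -> max=33
step 10: append 34 -> window=[33, 34] -> max=34
step 11: append 16 -> window=[34, 16] -> max=34
step 12: append 10 -> window=[16, 10] -> max=16
Recorded maximums: 23 14 34 34 33 27 27 33 34 34 16
Changes between consecutive maximums: 7

Answer: 7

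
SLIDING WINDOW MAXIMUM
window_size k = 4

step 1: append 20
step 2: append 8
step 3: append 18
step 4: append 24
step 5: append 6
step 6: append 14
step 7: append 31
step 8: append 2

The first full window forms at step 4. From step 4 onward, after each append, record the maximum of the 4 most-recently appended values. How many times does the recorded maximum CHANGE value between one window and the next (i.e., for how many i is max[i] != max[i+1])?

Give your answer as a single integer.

step 1: append 20 -> window=[20] (not full yet)
step 2: append 8 -> window=[20, 8] (not full yet)
step 3: append 18 -> window=[20, 8, 18] (not full yet)
step 4: append 24 -> window=[20, 8, 18, 24] -> max=24
step 5: append 6 -> window=[8, 18, 24, 6] -> max=24
step 6: append 14 -> window=[18, 24, 6, 14] -> max=24
step 7: append 31 -> window=[24, 6, 14, 31] -> max=31
step 8: append 2 -> window=[6, 14, 31, 2] -> max=31
Recorded maximums: 24 24 24 31 31
Changes between consecutive maximums: 1

Answer: 1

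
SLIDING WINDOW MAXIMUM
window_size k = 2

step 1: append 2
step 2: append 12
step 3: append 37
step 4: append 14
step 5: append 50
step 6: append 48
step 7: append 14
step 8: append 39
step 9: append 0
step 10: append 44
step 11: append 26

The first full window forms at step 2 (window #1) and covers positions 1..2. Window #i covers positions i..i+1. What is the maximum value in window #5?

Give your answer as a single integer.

Answer: 50

Derivation:
step 1: append 2 -> window=[2] (not full yet)
step 2: append 12 -> window=[2, 12] -> max=12
step 3: append 37 -> window=[12, 37] -> max=37
step 4: append 14 -> window=[37, 14] -> max=37
step 5: append 50 -> window=[14, 50] -> max=50
step 6: append 48 -> window=[50, 48] -> max=50
Window #5 max = 50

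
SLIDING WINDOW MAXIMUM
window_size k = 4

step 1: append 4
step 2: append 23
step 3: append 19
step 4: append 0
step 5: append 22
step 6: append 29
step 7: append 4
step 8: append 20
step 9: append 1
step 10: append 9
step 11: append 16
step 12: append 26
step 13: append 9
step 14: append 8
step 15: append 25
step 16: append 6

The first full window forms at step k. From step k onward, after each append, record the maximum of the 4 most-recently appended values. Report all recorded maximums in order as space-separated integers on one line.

step 1: append 4 -> window=[4] (not full yet)
step 2: append 23 -> window=[4, 23] (not full yet)
step 3: append 19 -> window=[4, 23, 19] (not full yet)
step 4: append 0 -> window=[4, 23, 19, 0] -> max=23
step 5: append 22 -> window=[23, 19, 0, 22] -> max=23
step 6: append 29 -> window=[19, 0, 22, 29] -> max=29
step 7: append 4 -> window=[0, 22, 29, 4] -> max=29
step 8: append 20 -> window=[22, 29, 4, 20] -> max=29
step 9: append 1 -> window=[29, 4, 20, 1] -> max=29
step 10: append 9 -> window=[4, 20, 1, 9] -> max=20
step 11: append 16 -> window=[20, 1, 9, 16] -> max=20
step 12: append 26 -> window=[1, 9, 16, 26] -> max=26
step 13: append 9 -> window=[9, 16, 26, 9] -> max=26
step 14: append 8 -> window=[16, 26, 9, 8] -> max=26
step 15: append 25 -> window=[26, 9, 8, 25] -> max=26
step 16: append 6 -> window=[9, 8, 25, 6] -> max=25

Answer: 23 23 29 29 29 29 20 20 26 26 26 26 25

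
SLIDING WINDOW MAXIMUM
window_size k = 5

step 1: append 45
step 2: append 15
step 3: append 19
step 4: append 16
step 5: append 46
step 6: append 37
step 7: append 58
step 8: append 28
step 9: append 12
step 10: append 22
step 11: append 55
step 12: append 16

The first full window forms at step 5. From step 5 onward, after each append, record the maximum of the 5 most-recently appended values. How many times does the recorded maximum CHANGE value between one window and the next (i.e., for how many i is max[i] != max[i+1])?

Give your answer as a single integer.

step 1: append 45 -> window=[45] (not full yet)
step 2: append 15 -> window=[45, 15] (not full yet)
step 3: append 19 -> window=[45, 15, 19] (not full yet)
step 4: append 16 -> window=[45, 15, 19, 16] (not full yet)
step 5: append 46 -> window=[45, 15, 19, 16, 46] -> max=46
step 6: append 37 -> window=[15, 19, 16, 46, 37] -> max=46
step 7: append 58 -> window=[19, 16, 46, 37, 58] -> max=58
step 8: append 28 -> window=[16, 46, 37, 58, 28] -> max=58
step 9: append 12 -> window=[46, 37, 58, 28, 12] -> max=58
step 10: append 22 -> window=[37, 58, 28, 12, 22] -> max=58
step 11: append 55 -> window=[58, 28, 12, 22, 55] -> max=58
step 12: append 16 -> window=[28, 12, 22, 55, 16] -> max=55
Recorded maximums: 46 46 58 58 58 58 58 55
Changes between consecutive maximums: 2

Answer: 2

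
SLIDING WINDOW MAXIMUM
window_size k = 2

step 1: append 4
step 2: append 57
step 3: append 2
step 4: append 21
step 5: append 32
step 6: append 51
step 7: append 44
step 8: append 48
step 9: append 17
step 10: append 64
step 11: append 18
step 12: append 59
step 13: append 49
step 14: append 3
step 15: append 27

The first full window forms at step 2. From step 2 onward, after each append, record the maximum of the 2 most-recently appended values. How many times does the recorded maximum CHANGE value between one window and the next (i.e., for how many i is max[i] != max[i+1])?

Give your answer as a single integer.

step 1: append 4 -> window=[4] (not full yet)
step 2: append 57 -> window=[4, 57] -> max=57
step 3: append 2 -> window=[57, 2] -> max=57
step 4: append 21 -> window=[2, 21] -> max=21
step 5: append 32 -> window=[21, 32] -> max=32
step 6: append 51 -> window=[32, 51] -> max=51
step 7: append 44 -> window=[51, 44] -> max=51
step 8: append 48 -> window=[44, 48] -> max=48
step 9: append 17 -> window=[48, 17] -> max=48
step 10: append 64 -> window=[17, 64] -> max=64
step 11: append 18 -> window=[64, 18] -> max=64
step 12: append 59 -> window=[18, 59] -> max=59
step 13: append 49 -> window=[59, 49] -> max=59
step 14: append 3 -> window=[49, 3] -> max=49
step 15: append 27 -> window=[3, 27] -> max=27
Recorded maximums: 57 57 21 32 51 51 48 48 64 64 59 59 49 27
Changes between consecutive maximums: 8

Answer: 8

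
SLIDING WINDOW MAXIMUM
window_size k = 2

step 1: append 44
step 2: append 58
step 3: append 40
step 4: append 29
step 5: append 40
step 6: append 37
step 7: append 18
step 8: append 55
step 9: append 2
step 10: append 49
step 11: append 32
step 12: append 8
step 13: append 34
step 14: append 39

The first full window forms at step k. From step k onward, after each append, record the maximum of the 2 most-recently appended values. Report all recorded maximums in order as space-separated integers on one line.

step 1: append 44 -> window=[44] (not full yet)
step 2: append 58 -> window=[44, 58] -> max=58
step 3: append 40 -> window=[58, 40] -> max=58
step 4: append 29 -> window=[40, 29] -> max=40
step 5: append 40 -> window=[29, 40] -> max=40
step 6: append 37 -> window=[40, 37] -> max=40
step 7: append 18 -> window=[37, 18] -> max=37
step 8: append 55 -> window=[18, 55] -> max=55
step 9: append 2 -> window=[55, 2] -> max=55
step 10: append 49 -> window=[2, 49] -> max=49
step 11: append 32 -> window=[49, 32] -> max=49
step 12: append 8 -> window=[32, 8] -> max=32
step 13: append 34 -> window=[8, 34] -> max=34
step 14: append 39 -> window=[34, 39] -> max=39

Answer: 58 58 40 40 40 37 55 55 49 49 32 34 39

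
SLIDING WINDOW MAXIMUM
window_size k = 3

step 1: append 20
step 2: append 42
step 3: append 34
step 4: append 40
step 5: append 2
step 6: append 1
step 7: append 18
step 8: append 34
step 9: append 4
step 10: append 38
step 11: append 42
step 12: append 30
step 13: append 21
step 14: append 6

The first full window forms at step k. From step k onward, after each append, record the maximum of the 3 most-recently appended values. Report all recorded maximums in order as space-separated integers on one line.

step 1: append 20 -> window=[20] (not full yet)
step 2: append 42 -> window=[20, 42] (not full yet)
step 3: append 34 -> window=[20, 42, 34] -> max=42
step 4: append 40 -> window=[42, 34, 40] -> max=42
step 5: append 2 -> window=[34, 40, 2] -> max=40
step 6: append 1 -> window=[40, 2, 1] -> max=40
step 7: append 18 -> window=[2, 1, 18] -> max=18
step 8: append 34 -> window=[1, 18, 34] -> max=34
step 9: append 4 -> window=[18, 34, 4] -> max=34
step 10: append 38 -> window=[34, 4, 38] -> max=38
step 11: append 42 -> window=[4, 38, 42] -> max=42
step 12: append 30 -> window=[38, 42, 30] -> max=42
step 13: append 21 -> window=[42, 30, 21] -> max=42
step 14: append 6 -> window=[30, 21, 6] -> max=30

Answer: 42 42 40 40 18 34 34 38 42 42 42 30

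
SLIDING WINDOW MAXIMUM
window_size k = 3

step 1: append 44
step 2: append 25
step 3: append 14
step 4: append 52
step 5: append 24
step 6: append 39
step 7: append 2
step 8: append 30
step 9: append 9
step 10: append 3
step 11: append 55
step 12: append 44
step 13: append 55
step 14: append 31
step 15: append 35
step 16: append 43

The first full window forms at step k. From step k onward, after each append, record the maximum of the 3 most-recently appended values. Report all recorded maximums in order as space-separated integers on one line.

Answer: 44 52 52 52 39 39 30 30 55 55 55 55 55 43

Derivation:
step 1: append 44 -> window=[44] (not full yet)
step 2: append 25 -> window=[44, 25] (not full yet)
step 3: append 14 -> window=[44, 25, 14] -> max=44
step 4: append 52 -> window=[25, 14, 52] -> max=52
step 5: append 24 -> window=[14, 52, 24] -> max=52
step 6: append 39 -> window=[52, 24, 39] -> max=52
step 7: append 2 -> window=[24, 39, 2] -> max=39
step 8: append 30 -> window=[39, 2, 30] -> max=39
step 9: append 9 -> window=[2, 30, 9] -> max=30
step 10: append 3 -> window=[30, 9, 3] -> max=30
step 11: append 55 -> window=[9, 3, 55] -> max=55
step 12: append 44 -> window=[3, 55, 44] -> max=55
step 13: append 55 -> window=[55, 44, 55] -> max=55
step 14: append 31 -> window=[44, 55, 31] -> max=55
step 15: append 35 -> window=[55, 31, 35] -> max=55
step 16: append 43 -> window=[31, 35, 43] -> max=43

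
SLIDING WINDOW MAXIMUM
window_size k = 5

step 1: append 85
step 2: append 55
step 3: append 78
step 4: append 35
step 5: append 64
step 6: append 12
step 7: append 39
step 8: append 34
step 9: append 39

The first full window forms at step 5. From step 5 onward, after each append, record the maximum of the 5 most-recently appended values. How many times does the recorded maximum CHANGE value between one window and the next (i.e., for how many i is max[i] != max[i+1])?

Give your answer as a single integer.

Answer: 2

Derivation:
step 1: append 85 -> window=[85] (not full yet)
step 2: append 55 -> window=[85, 55] (not full yet)
step 3: append 78 -> window=[85, 55, 78] (not full yet)
step 4: append 35 -> window=[85, 55, 78, 35] (not full yet)
step 5: append 64 -> window=[85, 55, 78, 35, 64] -> max=85
step 6: append 12 -> window=[55, 78, 35, 64, 12] -> max=78
step 7: append 39 -> window=[78, 35, 64, 12, 39] -> max=78
step 8: append 34 -> window=[35, 64, 12, 39, 34] -> max=64
step 9: append 39 -> window=[64, 12, 39, 34, 39] -> max=64
Recorded maximums: 85 78 78 64 64
Changes between consecutive maximums: 2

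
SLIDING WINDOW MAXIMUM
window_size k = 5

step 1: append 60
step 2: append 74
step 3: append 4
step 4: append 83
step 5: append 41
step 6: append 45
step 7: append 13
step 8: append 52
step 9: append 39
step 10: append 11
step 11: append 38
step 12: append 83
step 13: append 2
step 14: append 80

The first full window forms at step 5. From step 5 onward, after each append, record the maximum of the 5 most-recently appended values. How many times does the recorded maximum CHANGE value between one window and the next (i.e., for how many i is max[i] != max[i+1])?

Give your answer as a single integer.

step 1: append 60 -> window=[60] (not full yet)
step 2: append 74 -> window=[60, 74] (not full yet)
step 3: append 4 -> window=[60, 74, 4] (not full yet)
step 4: append 83 -> window=[60, 74, 4, 83] (not full yet)
step 5: append 41 -> window=[60, 74, 4, 83, 41] -> max=83
step 6: append 45 -> window=[74, 4, 83, 41, 45] -> max=83
step 7: append 13 -> window=[4, 83, 41, 45, 13] -> max=83
step 8: append 52 -> window=[83, 41, 45, 13, 52] -> max=83
step 9: append 39 -> window=[41, 45, 13, 52, 39] -> max=52
step 10: append 11 -> window=[45, 13, 52, 39, 11] -> max=52
step 11: append 38 -> window=[13, 52, 39, 11, 38] -> max=52
step 12: append 83 -> window=[52, 39, 11, 38, 83] -> max=83
step 13: append 2 -> window=[39, 11, 38, 83, 2] -> max=83
step 14: append 80 -> window=[11, 38, 83, 2, 80] -> max=83
Recorded maximums: 83 83 83 83 52 52 52 83 83 83
Changes between consecutive maximums: 2

Answer: 2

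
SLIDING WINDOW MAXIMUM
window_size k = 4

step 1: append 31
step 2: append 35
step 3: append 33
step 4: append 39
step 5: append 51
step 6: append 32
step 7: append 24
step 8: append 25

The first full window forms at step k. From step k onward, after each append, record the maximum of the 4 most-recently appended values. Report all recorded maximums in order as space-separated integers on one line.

step 1: append 31 -> window=[31] (not full yet)
step 2: append 35 -> window=[31, 35] (not full yet)
step 3: append 33 -> window=[31, 35, 33] (not full yet)
step 4: append 39 -> window=[31, 35, 33, 39] -> max=39
step 5: append 51 -> window=[35, 33, 39, 51] -> max=51
step 6: append 32 -> window=[33, 39, 51, 32] -> max=51
step 7: append 24 -> window=[39, 51, 32, 24] -> max=51
step 8: append 25 -> window=[51, 32, 24, 25] -> max=51

Answer: 39 51 51 51 51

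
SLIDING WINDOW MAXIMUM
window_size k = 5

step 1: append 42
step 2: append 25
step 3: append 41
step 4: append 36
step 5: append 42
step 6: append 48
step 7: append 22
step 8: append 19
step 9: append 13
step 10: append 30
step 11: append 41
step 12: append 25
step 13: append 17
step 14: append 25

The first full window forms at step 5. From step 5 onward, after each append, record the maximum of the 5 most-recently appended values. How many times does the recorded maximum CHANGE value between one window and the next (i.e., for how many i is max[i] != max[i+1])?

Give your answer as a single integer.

Answer: 2

Derivation:
step 1: append 42 -> window=[42] (not full yet)
step 2: append 25 -> window=[42, 25] (not full yet)
step 3: append 41 -> window=[42, 25, 41] (not full yet)
step 4: append 36 -> window=[42, 25, 41, 36] (not full yet)
step 5: append 42 -> window=[42, 25, 41, 36, 42] -> max=42
step 6: append 48 -> window=[25, 41, 36, 42, 48] -> max=48
step 7: append 22 -> window=[41, 36, 42, 48, 22] -> max=48
step 8: append 19 -> window=[36, 42, 48, 22, 19] -> max=48
step 9: append 13 -> window=[42, 48, 22, 19, 13] -> max=48
step 10: append 30 -> window=[48, 22, 19, 13, 30] -> max=48
step 11: append 41 -> window=[22, 19, 13, 30, 41] -> max=41
step 12: append 25 -> window=[19, 13, 30, 41, 25] -> max=41
step 13: append 17 -> window=[13, 30, 41, 25, 17] -> max=41
step 14: append 25 -> window=[30, 41, 25, 17, 25] -> max=41
Recorded maximums: 42 48 48 48 48 48 41 41 41 41
Changes between consecutive maximums: 2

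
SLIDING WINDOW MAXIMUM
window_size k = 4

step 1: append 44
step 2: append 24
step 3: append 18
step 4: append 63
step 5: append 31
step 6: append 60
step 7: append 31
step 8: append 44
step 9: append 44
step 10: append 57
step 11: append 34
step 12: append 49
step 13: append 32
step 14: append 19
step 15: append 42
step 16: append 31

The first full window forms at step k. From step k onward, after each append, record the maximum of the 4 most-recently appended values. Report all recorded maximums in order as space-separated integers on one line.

step 1: append 44 -> window=[44] (not full yet)
step 2: append 24 -> window=[44, 24] (not full yet)
step 3: append 18 -> window=[44, 24, 18] (not full yet)
step 4: append 63 -> window=[44, 24, 18, 63] -> max=63
step 5: append 31 -> window=[24, 18, 63, 31] -> max=63
step 6: append 60 -> window=[18, 63, 31, 60] -> max=63
step 7: append 31 -> window=[63, 31, 60, 31] -> max=63
step 8: append 44 -> window=[31, 60, 31, 44] -> max=60
step 9: append 44 -> window=[60, 31, 44, 44] -> max=60
step 10: append 57 -> window=[31, 44, 44, 57] -> max=57
step 11: append 34 -> window=[44, 44, 57, 34] -> max=57
step 12: append 49 -> window=[44, 57, 34, 49] -> max=57
step 13: append 32 -> window=[57, 34, 49, 32] -> max=57
step 14: append 19 -> window=[34, 49, 32, 19] -> max=49
step 15: append 42 -> window=[49, 32, 19, 42] -> max=49
step 16: append 31 -> window=[32, 19, 42, 31] -> max=42

Answer: 63 63 63 63 60 60 57 57 57 57 49 49 42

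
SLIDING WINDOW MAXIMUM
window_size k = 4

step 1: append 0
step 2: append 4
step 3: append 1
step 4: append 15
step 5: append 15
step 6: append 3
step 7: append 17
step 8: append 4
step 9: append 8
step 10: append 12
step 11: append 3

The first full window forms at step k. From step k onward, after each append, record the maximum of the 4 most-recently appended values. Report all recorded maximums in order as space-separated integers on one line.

Answer: 15 15 15 17 17 17 17 12

Derivation:
step 1: append 0 -> window=[0] (not full yet)
step 2: append 4 -> window=[0, 4] (not full yet)
step 3: append 1 -> window=[0, 4, 1] (not full yet)
step 4: append 15 -> window=[0, 4, 1, 15] -> max=15
step 5: append 15 -> window=[4, 1, 15, 15] -> max=15
step 6: append 3 -> window=[1, 15, 15, 3] -> max=15
step 7: append 17 -> window=[15, 15, 3, 17] -> max=17
step 8: append 4 -> window=[15, 3, 17, 4] -> max=17
step 9: append 8 -> window=[3, 17, 4, 8] -> max=17
step 10: append 12 -> window=[17, 4, 8, 12] -> max=17
step 11: append 3 -> window=[4, 8, 12, 3] -> max=12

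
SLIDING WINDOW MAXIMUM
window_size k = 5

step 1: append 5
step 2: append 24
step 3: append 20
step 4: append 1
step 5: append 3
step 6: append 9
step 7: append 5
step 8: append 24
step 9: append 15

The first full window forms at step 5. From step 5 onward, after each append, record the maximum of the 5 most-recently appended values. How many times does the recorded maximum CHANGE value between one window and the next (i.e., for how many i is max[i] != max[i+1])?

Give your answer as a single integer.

Answer: 2

Derivation:
step 1: append 5 -> window=[5] (not full yet)
step 2: append 24 -> window=[5, 24] (not full yet)
step 3: append 20 -> window=[5, 24, 20] (not full yet)
step 4: append 1 -> window=[5, 24, 20, 1] (not full yet)
step 5: append 3 -> window=[5, 24, 20, 1, 3] -> max=24
step 6: append 9 -> window=[24, 20, 1, 3, 9] -> max=24
step 7: append 5 -> window=[20, 1, 3, 9, 5] -> max=20
step 8: append 24 -> window=[1, 3, 9, 5, 24] -> max=24
step 9: append 15 -> window=[3, 9, 5, 24, 15] -> max=24
Recorded maximums: 24 24 20 24 24
Changes between consecutive maximums: 2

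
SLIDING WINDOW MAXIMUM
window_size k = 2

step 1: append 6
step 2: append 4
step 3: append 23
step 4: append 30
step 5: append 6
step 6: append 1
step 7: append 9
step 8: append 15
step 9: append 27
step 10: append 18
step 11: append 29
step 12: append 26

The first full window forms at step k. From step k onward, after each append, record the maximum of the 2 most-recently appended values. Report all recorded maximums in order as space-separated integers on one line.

Answer: 6 23 30 30 6 9 15 27 27 29 29

Derivation:
step 1: append 6 -> window=[6] (not full yet)
step 2: append 4 -> window=[6, 4] -> max=6
step 3: append 23 -> window=[4, 23] -> max=23
step 4: append 30 -> window=[23, 30] -> max=30
step 5: append 6 -> window=[30, 6] -> max=30
step 6: append 1 -> window=[6, 1] -> max=6
step 7: append 9 -> window=[1, 9] -> max=9
step 8: append 15 -> window=[9, 15] -> max=15
step 9: append 27 -> window=[15, 27] -> max=27
step 10: append 18 -> window=[27, 18] -> max=27
step 11: append 29 -> window=[18, 29] -> max=29
step 12: append 26 -> window=[29, 26] -> max=29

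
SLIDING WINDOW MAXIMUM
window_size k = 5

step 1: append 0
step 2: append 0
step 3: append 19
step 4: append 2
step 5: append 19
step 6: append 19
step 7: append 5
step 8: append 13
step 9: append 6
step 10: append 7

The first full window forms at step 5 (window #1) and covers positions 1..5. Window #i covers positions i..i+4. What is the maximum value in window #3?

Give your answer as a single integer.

step 1: append 0 -> window=[0] (not full yet)
step 2: append 0 -> window=[0, 0] (not full yet)
step 3: append 19 -> window=[0, 0, 19] (not full yet)
step 4: append 2 -> window=[0, 0, 19, 2] (not full yet)
step 5: append 19 -> window=[0, 0, 19, 2, 19] -> max=19
step 6: append 19 -> window=[0, 19, 2, 19, 19] -> max=19
step 7: append 5 -> window=[19, 2, 19, 19, 5] -> max=19
Window #3 max = 19

Answer: 19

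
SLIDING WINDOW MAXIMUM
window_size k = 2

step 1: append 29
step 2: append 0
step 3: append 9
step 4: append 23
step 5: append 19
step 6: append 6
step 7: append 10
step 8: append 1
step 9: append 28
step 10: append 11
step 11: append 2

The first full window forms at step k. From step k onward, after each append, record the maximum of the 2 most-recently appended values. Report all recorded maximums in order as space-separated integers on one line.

step 1: append 29 -> window=[29] (not full yet)
step 2: append 0 -> window=[29, 0] -> max=29
step 3: append 9 -> window=[0, 9] -> max=9
step 4: append 23 -> window=[9, 23] -> max=23
step 5: append 19 -> window=[23, 19] -> max=23
step 6: append 6 -> window=[19, 6] -> max=19
step 7: append 10 -> window=[6, 10] -> max=10
step 8: append 1 -> window=[10, 1] -> max=10
step 9: append 28 -> window=[1, 28] -> max=28
step 10: append 11 -> window=[28, 11] -> max=28
step 11: append 2 -> window=[11, 2] -> max=11

Answer: 29 9 23 23 19 10 10 28 28 11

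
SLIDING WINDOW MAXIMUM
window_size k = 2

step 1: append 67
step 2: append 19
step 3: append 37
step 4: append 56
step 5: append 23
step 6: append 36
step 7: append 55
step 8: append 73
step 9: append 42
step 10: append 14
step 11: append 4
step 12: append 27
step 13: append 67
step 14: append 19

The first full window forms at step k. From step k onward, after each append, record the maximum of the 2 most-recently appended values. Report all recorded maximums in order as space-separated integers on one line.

step 1: append 67 -> window=[67] (not full yet)
step 2: append 19 -> window=[67, 19] -> max=67
step 3: append 37 -> window=[19, 37] -> max=37
step 4: append 56 -> window=[37, 56] -> max=56
step 5: append 23 -> window=[56, 23] -> max=56
step 6: append 36 -> window=[23, 36] -> max=36
step 7: append 55 -> window=[36, 55] -> max=55
step 8: append 73 -> window=[55, 73] -> max=73
step 9: append 42 -> window=[73, 42] -> max=73
step 10: append 14 -> window=[42, 14] -> max=42
step 11: append 4 -> window=[14, 4] -> max=14
step 12: append 27 -> window=[4, 27] -> max=27
step 13: append 67 -> window=[27, 67] -> max=67
step 14: append 19 -> window=[67, 19] -> max=67

Answer: 67 37 56 56 36 55 73 73 42 14 27 67 67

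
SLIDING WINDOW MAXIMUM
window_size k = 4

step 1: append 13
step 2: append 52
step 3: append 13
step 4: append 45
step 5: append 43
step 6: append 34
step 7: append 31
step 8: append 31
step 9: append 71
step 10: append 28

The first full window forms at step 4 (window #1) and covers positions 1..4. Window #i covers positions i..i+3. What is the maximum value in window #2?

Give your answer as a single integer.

step 1: append 13 -> window=[13] (not full yet)
step 2: append 52 -> window=[13, 52] (not full yet)
step 3: append 13 -> window=[13, 52, 13] (not full yet)
step 4: append 45 -> window=[13, 52, 13, 45] -> max=52
step 5: append 43 -> window=[52, 13, 45, 43] -> max=52
Window #2 max = 52

Answer: 52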